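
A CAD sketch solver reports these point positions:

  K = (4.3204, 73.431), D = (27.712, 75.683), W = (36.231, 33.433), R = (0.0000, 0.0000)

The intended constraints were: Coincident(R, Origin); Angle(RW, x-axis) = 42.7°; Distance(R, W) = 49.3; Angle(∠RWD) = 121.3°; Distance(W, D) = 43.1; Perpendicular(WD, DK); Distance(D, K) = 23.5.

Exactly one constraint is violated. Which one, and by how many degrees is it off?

Perpendicular(WD, DK) — off by 5.90°.

R = (0.00, 0.00) ✓; RW at 42.70° ✓; |RW| = 49.30 ✓; ∠RWD = 121.3° ✓; |WD| = 43.10 ✓; ∠(WD, DK) = 84.10° ✗; |DK| = 23.50 ✓.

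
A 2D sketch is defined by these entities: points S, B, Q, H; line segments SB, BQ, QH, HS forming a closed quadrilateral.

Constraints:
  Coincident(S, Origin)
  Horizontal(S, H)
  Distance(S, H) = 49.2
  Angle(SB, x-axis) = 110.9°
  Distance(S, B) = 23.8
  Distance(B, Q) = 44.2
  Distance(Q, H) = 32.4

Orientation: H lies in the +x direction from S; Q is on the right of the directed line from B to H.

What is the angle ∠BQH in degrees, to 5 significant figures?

106.62°

Checks: |BQ| = 44.20 ✓; |QH| = 32.40 ✓.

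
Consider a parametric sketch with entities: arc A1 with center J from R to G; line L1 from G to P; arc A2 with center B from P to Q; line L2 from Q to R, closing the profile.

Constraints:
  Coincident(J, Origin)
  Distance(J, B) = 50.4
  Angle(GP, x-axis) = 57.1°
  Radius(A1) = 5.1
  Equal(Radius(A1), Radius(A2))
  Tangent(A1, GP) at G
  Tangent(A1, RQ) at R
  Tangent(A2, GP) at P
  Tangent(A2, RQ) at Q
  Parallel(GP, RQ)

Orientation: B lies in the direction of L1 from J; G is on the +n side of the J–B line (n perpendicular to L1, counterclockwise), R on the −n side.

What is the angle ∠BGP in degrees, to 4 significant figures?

5.778°

The slot axis is L1's direction at 57.1°, so u = (cos 57.1°, sin 57.1°) = (0.5432, 0.8396) and n = (−sin 57.1°, cos 57.1°) = (-0.8396, 0.5432). J is at the origin and B lies 50.4 along u from J, so B = 50.4·u = (27.38, 42.32). Tangency of A1 to both parallel lines with radius 5.1 puts G and R at J ± 5.1·n: G = (-4.282, 2.770), R = (4.282, -2.770). Equal radii place P and Q the same way about B: P = B + 5.1·n = (23.09, 45.09), Q = B − 5.1·n = (31.66, 39.55). Then cos ∠BGP = GB·GP / (|GB||GP|), giving 5.778°.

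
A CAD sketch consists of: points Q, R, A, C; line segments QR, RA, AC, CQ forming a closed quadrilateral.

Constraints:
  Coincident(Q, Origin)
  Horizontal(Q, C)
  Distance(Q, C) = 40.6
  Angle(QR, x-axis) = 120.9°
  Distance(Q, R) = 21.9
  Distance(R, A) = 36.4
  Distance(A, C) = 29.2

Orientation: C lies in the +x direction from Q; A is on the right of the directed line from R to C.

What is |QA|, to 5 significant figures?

15.351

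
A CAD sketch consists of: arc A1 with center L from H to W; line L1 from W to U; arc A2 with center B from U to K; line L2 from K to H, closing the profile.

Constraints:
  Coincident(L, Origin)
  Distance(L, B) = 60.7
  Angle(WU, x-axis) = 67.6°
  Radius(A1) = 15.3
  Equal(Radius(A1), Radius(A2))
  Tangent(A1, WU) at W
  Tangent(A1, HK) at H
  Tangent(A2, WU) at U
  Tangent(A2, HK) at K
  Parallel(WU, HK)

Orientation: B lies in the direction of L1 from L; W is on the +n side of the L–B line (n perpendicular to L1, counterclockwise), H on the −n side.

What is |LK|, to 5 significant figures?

62.599

Tangency of A1 to both parallel lines with radius 15.3 puts W and H at L ± 15.3·n: W = (-14.146, 5.8304), H = (14.146, -5.8304). Equal radii place U and K the same way about B: U = B + 15.3·n = (8.9854, 61.950), K = B − 15.3·n = (37.277, 50.290). Then |LK| = |K − L| = 62.599.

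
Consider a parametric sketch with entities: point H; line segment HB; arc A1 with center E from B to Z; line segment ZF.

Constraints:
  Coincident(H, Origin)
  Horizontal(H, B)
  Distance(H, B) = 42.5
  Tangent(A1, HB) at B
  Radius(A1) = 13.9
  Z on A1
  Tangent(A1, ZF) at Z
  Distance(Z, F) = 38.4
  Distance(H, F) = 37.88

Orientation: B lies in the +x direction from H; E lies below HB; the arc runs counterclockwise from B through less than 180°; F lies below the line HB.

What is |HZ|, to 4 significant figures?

31.76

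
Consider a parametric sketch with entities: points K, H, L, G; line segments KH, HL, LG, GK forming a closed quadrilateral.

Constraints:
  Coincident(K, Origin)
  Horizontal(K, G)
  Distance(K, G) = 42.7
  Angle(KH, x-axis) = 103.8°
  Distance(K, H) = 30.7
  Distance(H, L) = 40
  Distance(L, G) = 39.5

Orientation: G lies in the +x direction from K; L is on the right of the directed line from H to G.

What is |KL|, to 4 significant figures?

9.460

Checks: |HL| = 40.00 ✓; |LG| = 39.50 ✓.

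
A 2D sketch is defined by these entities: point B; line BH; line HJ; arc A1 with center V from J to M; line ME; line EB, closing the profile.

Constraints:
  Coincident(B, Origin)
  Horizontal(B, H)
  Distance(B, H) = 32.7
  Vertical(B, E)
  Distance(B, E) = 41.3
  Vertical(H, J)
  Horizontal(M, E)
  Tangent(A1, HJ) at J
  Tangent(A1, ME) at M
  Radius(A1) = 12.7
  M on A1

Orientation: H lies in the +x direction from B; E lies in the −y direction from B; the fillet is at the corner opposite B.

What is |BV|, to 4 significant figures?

34.90

BE is vertical with |BE| = 41.3 and E on the −y side, so E = (0.000, -41.30). The virtual corner opposite B is at (32.70, -41.30). The tangent condition forces VJ to be normal to HJ and tangency of A1 to ME means the radius VM is perpendicular to ME, with radius 12.7, so the center V sits 12.7 in from both sides at V = (20.00, -28.60). Then |BV| = |V − B| = 34.90.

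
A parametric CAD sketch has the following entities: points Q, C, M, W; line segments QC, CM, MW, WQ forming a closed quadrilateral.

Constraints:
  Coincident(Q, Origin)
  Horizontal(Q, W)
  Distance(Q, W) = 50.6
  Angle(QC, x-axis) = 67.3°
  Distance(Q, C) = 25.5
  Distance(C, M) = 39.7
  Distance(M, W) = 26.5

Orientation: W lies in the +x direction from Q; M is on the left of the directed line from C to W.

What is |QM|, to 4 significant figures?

56.07

Checks: |CM| = 39.70 ✓; |MW| = 26.50 ✓.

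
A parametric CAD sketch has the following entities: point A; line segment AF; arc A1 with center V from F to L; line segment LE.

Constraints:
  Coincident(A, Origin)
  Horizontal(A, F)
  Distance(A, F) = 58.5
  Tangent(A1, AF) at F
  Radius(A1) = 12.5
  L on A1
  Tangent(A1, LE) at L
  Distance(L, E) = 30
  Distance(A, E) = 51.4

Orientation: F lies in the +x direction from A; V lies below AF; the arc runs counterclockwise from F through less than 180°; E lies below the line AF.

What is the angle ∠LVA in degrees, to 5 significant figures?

8.2109°

A is at the origin; A and F share the same y with |AF| = 58.5 and F on the +x side, so F = (58.500, 0.0000). Tangency of A1 to AF means the radius VF is perpendicular to AF, so V = F + (0, -12.5) = (58.500, -12.500). Since VL ⟂ LE (tangency), |VE| = √(12.5² + 30.0²) = 32.500 regardless of where L sits on A1. So E lies on both circle(A, 51.4) and circle(V, 32.500); the below-AF intersection is E = (36.380, -36.311). L is the foot of the tangent from E: L = (46.774, -8.1690).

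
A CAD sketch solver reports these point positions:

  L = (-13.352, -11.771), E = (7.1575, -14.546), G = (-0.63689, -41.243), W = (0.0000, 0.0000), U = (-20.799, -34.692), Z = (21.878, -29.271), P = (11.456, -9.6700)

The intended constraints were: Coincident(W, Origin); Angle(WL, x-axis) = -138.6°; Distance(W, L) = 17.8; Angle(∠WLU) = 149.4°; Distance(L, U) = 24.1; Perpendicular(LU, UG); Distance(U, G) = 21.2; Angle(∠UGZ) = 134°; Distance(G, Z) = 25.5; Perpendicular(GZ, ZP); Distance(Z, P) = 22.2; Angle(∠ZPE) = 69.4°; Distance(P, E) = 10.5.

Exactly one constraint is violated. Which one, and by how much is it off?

Distance(P, E) = 10.5 — off by 4.00.

W = (0.00, 0.00) ✓; WL at -138.6° ✓; |WL| = 17.80 ✓; ∠WLU = 149.4° ✓; |LU| = 24.10 ✓; ∠(LU, UG) = 90.00° ✓; |UG| = 21.20 ✓; ∠UGZ = 134.0° ✓; |GZ| = 25.50 ✓; ∠(GZ, ZP) = 90.00° ✓; |ZP| = 22.20 ✓; ∠ZPE = 69.40° ✓; |PE| = 6.500 ✗.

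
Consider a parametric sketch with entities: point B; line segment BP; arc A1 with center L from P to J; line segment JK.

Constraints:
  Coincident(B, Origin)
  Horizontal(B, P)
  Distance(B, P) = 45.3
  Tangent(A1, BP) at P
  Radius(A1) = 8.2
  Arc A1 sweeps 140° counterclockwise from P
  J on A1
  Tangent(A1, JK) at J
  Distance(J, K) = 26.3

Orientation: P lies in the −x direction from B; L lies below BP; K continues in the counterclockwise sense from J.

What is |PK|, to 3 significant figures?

34.7

On A1, P sits at bearing 90° from L; a 140° counterclockwise sweep puts J at bearing 230°, so J = L + 8.2·(cos 230°, sin 230°) = (-50.6, -14.5). The tangent condition forces LJ to be normal to JK, so JK runs along (−sin 230°, cos 230°); with |JK| = 26.3, K = (-30.4, -31.4). Then |PK| = |K − P| = 34.7.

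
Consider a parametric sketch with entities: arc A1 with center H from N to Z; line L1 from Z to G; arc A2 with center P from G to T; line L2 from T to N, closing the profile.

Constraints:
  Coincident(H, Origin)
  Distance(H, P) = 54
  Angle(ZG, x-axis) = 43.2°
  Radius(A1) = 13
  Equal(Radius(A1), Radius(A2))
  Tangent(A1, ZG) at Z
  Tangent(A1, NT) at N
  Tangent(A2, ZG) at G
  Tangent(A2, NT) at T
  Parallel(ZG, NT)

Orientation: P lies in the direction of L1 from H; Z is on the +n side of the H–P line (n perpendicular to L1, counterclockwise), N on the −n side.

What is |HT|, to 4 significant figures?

55.54

The slot axis is L1's direction at 43.2°, so u = (cos 43.2°, sin 43.2°) = (0.7290, 0.6845) and n = (−sin 43.2°, cos 43.2°) = (-0.6845, 0.7290). H is at the origin and P lies 54.0 along u from H, so P = 54.0·u = (39.36, 36.97). Tangency of A1 to both parallel lines with radius 13.0 puts Z and N at H ± 13.0·n: Z = (-8.899, 9.477), N = (8.899, -9.477). Equal radii place G and T the same way about P: G = P + 13.0·n = (30.47, 46.44), T = P − 13.0·n = (48.26, 27.49). Then |HT| = |T − H| = 55.54.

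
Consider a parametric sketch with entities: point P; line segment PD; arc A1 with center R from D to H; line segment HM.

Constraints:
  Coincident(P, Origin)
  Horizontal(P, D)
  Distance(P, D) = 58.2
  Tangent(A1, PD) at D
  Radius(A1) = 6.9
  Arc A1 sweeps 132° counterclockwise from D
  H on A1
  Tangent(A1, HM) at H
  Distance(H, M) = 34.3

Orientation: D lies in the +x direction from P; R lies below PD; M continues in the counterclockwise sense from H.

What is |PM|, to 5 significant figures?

84.552

On A1, D sits at bearing 90° from R; a 132° counterclockwise sweep puts H at bearing 222°, so H = R + 6.9·(cos 222°, sin 222°) = (53.072, -11.517). The tangent condition forces RH to be normal to HM, so HM runs along (−sin 222°, cos 222°); with |HM| = 34.3, M = (76.023, -37.007). Then |PM| = |M − P| = 84.552.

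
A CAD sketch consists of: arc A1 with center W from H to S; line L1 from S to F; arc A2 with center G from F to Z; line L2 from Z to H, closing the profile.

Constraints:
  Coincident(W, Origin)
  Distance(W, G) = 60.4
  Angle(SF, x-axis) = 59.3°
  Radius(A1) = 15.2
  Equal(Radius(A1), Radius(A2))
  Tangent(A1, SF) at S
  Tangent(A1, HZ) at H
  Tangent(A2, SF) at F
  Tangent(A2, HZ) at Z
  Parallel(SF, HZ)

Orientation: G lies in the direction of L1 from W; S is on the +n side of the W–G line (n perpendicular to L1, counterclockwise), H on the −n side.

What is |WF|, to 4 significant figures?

62.28

The slot axis is L1's direction at 59.3°, so u = (cos 59.3°, sin 59.3°) = (0.5105, 0.8599) and n = (−sin 59.3°, cos 59.3°) = (-0.8599, 0.5105). W is at the origin and G lies 60.4 along u from W, so G = 60.4·u = (30.84, 51.94). Tangency of A1 to both parallel lines with radius 15.2 puts S and H at W ± 15.2·n: S = (-13.07, 7.760), H = (13.07, -7.760). Equal radii place F and Z the same way about G: F = G + 15.2·n = (17.77, 59.70), Z = G − 15.2·n = (43.91, 44.17). Then |WF| = |F − W| = 62.28.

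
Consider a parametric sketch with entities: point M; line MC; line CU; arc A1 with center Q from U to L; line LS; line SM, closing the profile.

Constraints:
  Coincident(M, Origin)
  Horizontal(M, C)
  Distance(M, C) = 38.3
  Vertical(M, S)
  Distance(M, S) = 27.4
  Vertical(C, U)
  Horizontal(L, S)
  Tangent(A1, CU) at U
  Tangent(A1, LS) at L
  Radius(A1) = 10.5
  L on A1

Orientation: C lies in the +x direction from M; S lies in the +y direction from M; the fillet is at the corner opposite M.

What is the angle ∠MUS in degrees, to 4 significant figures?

39.14°

The virtual corner opposite M is at (38.30, 27.40). A1 meets CU tangentially, so QU is at right angles to CU and the tangent condition forces QL to be normal to LS, with radius 10.5, so the center Q sits 10.5 in from both sides at Q = (27.80, 16.90). That places the tangent points at U = (38.30, 16.90) on CU and L = (27.80, 27.40) on LS. Then cos ∠MUS = UM·US / (|UM||US|), giving 39.14°.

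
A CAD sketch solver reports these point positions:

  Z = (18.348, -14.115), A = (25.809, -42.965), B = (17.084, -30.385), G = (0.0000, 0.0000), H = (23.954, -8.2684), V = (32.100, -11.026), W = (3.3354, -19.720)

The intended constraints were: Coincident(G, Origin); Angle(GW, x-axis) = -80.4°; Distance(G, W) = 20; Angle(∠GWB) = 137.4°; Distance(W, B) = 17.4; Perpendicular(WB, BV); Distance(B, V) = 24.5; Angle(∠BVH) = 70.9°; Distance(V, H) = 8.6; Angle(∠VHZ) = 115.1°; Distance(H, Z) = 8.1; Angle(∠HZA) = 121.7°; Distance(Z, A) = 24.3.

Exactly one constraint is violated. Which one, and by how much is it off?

Distance(Z, A) = 24.3 — off by 5.50.

G = (0.00, 0.00) ✓; GW at -80.40° ✓; |GW| = 20.00 ✓; ∠GWB = 137.4° ✓; |WB| = 17.40 ✓; ∠(WB, BV) = 90.00° ✓; |BV| = 24.50 ✓; ∠BVH = 70.90° ✓; |VH| = 8.600 ✓; ∠VHZ = 115.1° ✓; |HZ| = 8.100 ✓; ∠HZA = 121.7° ✓; |ZA| = 29.80 ✗.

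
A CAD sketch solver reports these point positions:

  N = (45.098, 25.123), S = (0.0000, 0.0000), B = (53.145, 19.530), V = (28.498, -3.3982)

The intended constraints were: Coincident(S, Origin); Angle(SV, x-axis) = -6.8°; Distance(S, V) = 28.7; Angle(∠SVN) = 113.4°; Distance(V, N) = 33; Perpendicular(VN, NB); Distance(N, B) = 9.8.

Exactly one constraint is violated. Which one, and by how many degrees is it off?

Perpendicular(VN, NB) — off by 4.60°.

S = (0.00, 0.00) ✓; SV at -6.800° ✓; |SV| = 28.70 ✓; ∠SVN = 113.4° ✓; |VN| = 33.00 ✓; ∠(VN, NB) = 94.60° ✗; |NB| = 9.800 ✓.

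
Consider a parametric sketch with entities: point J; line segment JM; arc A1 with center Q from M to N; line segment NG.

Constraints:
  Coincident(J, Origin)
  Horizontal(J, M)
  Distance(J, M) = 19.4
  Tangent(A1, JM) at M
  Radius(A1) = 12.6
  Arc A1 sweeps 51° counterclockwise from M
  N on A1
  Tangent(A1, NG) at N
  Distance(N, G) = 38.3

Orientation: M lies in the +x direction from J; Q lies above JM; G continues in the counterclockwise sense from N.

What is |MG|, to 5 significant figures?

48.318

J is at the origin; J and M share the same y with |JM| = 19.4 and M on the +x side, so M = (19.400, 0.0000). The tangent condition forces QM to be normal to JM, so Q = M + (0, 12.6) = (19.400, 12.600). On A1, M sits at bearing -90° from Q; a 51° counterclockwise sweep puts N at bearing -39°, so N = Q + 12.6·(cos -39°, sin -39°) = (29.192, 4.6706). The tangent condition forces QN to be normal to NG, so NG runs along (−sin -39°, cos -39°); with |NG| = 38.3, G = (53.295, 34.435). Then |MG| = |G − M| = 48.318.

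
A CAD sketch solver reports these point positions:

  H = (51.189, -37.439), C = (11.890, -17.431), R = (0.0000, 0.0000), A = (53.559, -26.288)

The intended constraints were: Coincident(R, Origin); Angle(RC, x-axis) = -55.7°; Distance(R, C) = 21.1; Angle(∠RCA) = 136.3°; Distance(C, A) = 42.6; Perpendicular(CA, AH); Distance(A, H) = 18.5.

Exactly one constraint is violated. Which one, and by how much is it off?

Distance(A, H) = 18.5 — off by 7.10.

R = (0.00, 0.00) ✓; RC at -55.70° ✓; |RC| = 21.10 ✓; ∠RCA = 136.3° ✓; |CA| = 42.60 ✓; ∠(CA, AH) = 90.00° ✓; |AH| = 11.40 ✗.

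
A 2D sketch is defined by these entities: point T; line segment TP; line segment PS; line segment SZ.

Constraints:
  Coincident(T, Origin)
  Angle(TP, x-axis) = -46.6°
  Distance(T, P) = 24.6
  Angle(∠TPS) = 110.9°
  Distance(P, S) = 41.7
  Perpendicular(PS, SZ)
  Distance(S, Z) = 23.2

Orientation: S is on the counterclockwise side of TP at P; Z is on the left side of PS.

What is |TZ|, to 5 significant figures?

50.476

T is at the origin; TP runs at -46.6° with length 24.6, so P = 24.6·(cos -46.6°, sin -46.6°) = (16.902, -17.874). ∠TPS = 110.9°, so PS runs at -46.6° + (180° − 110.9°) = 22.500° from the x-axis; with |PS| = 41.7, S = P + 41.7·(cos 22.500°, sin 22.500°) = (55.428, -1.9158). PS is perpendicular to SZ; with |SZ| = 23.2 on the left of PS, Z = S + 23.2·(-0.38268, 0.92388) = (46.550, 19.518). Then |TZ| = |Z − T| = 50.476.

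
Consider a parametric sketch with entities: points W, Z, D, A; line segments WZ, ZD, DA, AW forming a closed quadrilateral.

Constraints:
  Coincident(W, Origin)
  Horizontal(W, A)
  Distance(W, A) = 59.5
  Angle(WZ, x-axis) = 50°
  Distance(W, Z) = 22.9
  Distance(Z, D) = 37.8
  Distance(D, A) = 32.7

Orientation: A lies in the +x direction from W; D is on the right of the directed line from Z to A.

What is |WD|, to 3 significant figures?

35.3

W is at the origin; W and A share the same y with |WA| = 59.5 and A in +x, so A = (59.5, 0). WZ runs at 50.0° with |WZ| = 22.9, so Z = (14.7, 17.5). D is determined by |ZD| = 37.8 and |DA| = 32.7 together: it lies at the intersection of circle(Z, 37.8) and circle(A, 32.7). With |ZA| = 48.1, the foot of the radical line on ZA is 27.8 from Z and the perpendicular offset is √(37.8² − 27.8²) = 25.6. Taking the right-of-ZA solution: D = (31.2, -16.5).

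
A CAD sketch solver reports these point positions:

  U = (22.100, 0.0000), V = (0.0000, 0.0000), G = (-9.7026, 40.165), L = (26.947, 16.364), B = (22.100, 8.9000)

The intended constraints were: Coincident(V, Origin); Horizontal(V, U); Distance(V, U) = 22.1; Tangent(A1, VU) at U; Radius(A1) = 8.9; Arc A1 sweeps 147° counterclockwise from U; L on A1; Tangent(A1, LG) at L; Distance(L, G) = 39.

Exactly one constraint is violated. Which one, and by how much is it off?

Distance(L, G) = 39 — off by 4.70.

V = (0.00, 0.00) ✓; V.y = 0.00, U.y = 0.00 ✓; |VU| = 22.10 ✓; ∠(BU, UV) = 90.00° ✓; |BU| = 8.900 ✓; bearing(B→L) − bearing(B→U) = 147.0° ✓; |BL| = 8.900 ✓; ∠(BL, LG) = 90.00° ✓; |LG| = 43.70 ✗.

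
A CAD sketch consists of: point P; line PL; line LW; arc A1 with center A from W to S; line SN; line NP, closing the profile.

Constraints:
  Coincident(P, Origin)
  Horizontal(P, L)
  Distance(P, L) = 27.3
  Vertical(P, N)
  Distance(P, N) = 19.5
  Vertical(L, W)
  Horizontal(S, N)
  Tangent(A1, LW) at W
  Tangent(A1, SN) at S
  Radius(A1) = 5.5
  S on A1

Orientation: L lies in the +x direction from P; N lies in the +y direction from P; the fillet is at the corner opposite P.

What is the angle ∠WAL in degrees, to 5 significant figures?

68.552°

P is at the origin; P and L share the same y with |PL| = 27.3 and L on the +x side, so L = (27.300, 0.0000). PN is vertical with |PN| = 19.5 and N on the +y side, so N = (0.0000, 19.500). The virtual corner opposite P is at (27.300, 19.500). A1 meets LW tangentially, so AW is at right angles to LW and A1 meets SN tangentially, so AS is at right angles to SN, with radius 5.5, so the center A sits 5.5 in from both sides at A = (21.800, 14.000). That places the tangent points at W = (27.300, 14.000) on LW and S = (21.800, 19.500) on SN. Then cos ∠WAL = AW·AL / (|AW||AL|), giving 68.552°.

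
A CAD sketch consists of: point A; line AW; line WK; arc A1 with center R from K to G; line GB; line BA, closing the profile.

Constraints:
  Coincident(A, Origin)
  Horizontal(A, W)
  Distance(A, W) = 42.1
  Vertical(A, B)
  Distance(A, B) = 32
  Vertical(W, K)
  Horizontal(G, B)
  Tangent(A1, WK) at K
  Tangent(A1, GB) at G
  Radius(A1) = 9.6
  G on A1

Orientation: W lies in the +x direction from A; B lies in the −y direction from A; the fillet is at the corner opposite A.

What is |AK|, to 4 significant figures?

47.69

A is at the origin; A and W share the same y with |AW| = 42.1 and W on the +x side, so W = (42.10, 0.000). A and B share the same x with |AB| = 32.0 and B on the −y side, so B = (0.000, -32.00). The virtual corner opposite A is at (42.10, -32.00). Since A1 is tangent to WK there, RK ⟂ WK and A1 meets GB tangentially, so RG is at right angles to GB, with radius 9.6, so the center R sits 9.6 in from both sides at R = (32.50, -22.40). That places the tangent points at K = (42.10, -22.40) on WK and G = (32.50, -32.00) on GB. Then |AK| = |K − A| = 47.69.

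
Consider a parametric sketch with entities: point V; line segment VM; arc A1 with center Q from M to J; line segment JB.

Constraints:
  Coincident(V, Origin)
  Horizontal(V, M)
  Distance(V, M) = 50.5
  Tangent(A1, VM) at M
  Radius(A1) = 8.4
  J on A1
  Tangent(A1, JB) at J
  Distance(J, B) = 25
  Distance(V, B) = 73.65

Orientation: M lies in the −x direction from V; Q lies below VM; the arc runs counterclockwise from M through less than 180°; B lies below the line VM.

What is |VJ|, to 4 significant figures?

58.44

Checks: |QJ| = 8.400 ✓; ∠(QJ, JB) = 90.00° ✓; |JB| = 25.00 ✓; |VB| = 73.65 ✓.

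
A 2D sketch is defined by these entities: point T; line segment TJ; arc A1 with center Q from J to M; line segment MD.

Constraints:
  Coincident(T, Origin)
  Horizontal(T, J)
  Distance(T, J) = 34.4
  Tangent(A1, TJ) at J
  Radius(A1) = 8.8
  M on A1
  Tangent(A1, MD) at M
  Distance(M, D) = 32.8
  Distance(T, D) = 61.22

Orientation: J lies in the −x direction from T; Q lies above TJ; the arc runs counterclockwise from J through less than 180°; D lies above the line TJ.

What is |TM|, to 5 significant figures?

30.413

T is at the origin; T and J share the same y with |TJ| = 34.4 and J on the −x side, so J = (-34.400, 0.0000). A1 meets TJ tangentially, so QJ is at right angles to TJ, so Q = J + (0, 8.8) = (-34.400, 8.8000). Since QM ⟂ MD (tangency), |QD| = √(8.8² + 32.8²) = 33.960 regardless of where M sits on A1. So D lies on both circle(T, 61.22) and circle(Q, 33.960); the above-TJ intersection is D = (-45.584, 40.866). M is the foot of the tangent from D: M = (-27.126, 13.752).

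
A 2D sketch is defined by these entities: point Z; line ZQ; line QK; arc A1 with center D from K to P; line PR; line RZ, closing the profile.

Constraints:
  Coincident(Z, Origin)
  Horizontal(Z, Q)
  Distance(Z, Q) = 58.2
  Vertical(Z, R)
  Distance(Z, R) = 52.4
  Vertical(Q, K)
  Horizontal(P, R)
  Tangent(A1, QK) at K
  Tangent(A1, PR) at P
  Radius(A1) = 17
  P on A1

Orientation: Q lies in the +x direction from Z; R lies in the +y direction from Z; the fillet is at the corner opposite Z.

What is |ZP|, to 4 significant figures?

66.66

The virtual corner opposite Z is at (58.20, 52.40). The tangent condition forces DK to be normal to QK and the tangent condition forces DP to be normal to PR, with radius 17.0, so the center D sits 17.0 in from both sides at D = (41.20, 35.40). That places the tangent points at K = (58.20, 35.40) on QK and P = (41.20, 52.40) on PR. Then |ZP| = |P − Z| = 66.66.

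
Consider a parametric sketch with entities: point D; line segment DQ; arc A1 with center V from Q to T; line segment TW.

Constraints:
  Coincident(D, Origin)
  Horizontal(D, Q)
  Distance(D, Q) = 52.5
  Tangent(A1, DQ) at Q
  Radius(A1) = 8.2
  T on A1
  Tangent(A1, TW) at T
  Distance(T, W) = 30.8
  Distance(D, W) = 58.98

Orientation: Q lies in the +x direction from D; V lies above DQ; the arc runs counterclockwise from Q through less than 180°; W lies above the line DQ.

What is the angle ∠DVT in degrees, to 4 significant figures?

159.0°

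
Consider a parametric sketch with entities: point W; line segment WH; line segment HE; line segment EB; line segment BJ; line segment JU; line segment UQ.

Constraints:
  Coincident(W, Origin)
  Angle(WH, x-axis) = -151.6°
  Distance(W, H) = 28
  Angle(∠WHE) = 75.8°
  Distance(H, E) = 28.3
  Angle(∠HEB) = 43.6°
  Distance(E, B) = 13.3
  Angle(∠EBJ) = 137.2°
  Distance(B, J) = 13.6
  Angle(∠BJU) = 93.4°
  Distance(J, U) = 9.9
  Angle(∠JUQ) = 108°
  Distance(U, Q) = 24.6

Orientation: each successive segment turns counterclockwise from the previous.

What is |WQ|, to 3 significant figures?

42.1

W is at the origin; WH runs at -151.6° with length 28.0, so H = (-24.6, -13.3). ∠WHE = 75.8° gives HE at -47.4° from the x-axis; with |HE| = 28.3, E = (-5.47, -34.1). ∠HEB = 43.6° gives EB at 89.0° from the x-axis; with |EB| = 13.3, B = (-5.24, -20.9). ∠EBJ = 137.2° gives BJ at 132° from the x-axis; with |BJ| = 13.6, J = (-14.3, -10.7). ∠BJU = 93.4° gives JU at -142° from the x-axis; with |JU| = 9.9, U = (-22.1, -16.9). ∠JUQ = 108.0° gives UQ at -69.6° from the x-axis; with |UQ| = 24.6, Q = (-13.5, -39.9). Then |WQ| = |Q − W| = 42.1.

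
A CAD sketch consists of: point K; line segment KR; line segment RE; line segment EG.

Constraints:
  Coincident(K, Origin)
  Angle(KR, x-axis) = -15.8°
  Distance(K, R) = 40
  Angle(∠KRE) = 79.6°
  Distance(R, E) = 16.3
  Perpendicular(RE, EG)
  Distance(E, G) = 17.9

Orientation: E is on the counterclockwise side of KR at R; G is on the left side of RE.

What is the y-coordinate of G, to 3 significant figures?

7.02

K is at the origin; KR runs at -15.8° with length 40.0, so R = 40.0·(cos -15.8°, sin -15.8°) = (38.5, -10.9). ∠KRE = 79.6°, so RE runs at -15.8° + (180° − 79.6°) = 84.6° from the x-axis; with |RE| = 16.3, E = R + 16.3·(cos 84.6°, sin 84.6°) = (40.0, 5.34). The perpendicularity gives EG at right angles to RE; with |EG| = 17.9 on the left of RE, G = E + 17.9·(-0.996, 0.0941) = (22.2, 7.02). So G.y = 7.02.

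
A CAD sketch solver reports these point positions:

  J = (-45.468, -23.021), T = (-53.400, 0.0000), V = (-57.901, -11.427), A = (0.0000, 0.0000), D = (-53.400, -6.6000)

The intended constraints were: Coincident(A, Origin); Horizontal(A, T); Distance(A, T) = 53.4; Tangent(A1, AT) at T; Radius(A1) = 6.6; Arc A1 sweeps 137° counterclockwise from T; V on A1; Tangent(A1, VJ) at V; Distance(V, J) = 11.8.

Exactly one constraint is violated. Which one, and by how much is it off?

Distance(V, J) = 11.8 — off by 5.20.

A = (0.00, 0.00) ✓; A.y = 0.00, T.y = 0.00 ✓; |AT| = 53.40 ✓; ∠(DT, TA) = 90.00° ✓; |DT| = 6.600 ✓; bearing(D→V) − bearing(D→T) = 137.0° ✓; |DV| = 6.600 ✓; ∠(DV, VJ) = 90.00° ✓; |VJ| = 17.00 ✗.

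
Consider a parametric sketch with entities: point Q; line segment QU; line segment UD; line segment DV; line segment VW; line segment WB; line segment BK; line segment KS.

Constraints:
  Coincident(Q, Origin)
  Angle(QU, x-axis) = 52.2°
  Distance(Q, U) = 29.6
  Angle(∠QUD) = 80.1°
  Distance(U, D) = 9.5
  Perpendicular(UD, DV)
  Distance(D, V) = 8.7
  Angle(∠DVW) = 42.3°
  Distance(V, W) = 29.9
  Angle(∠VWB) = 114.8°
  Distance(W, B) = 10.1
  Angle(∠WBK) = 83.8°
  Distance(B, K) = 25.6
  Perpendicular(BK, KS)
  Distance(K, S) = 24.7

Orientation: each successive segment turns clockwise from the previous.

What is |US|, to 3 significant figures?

11.9

Q is at the origin; QU runs at 52.2° with length 29.6, so U = (18.1, 23.4). ∠QUD = 80.1° gives UD at -47.7° from the x-axis; with |UD| = 9.5, D = (24.5, 16.4). UD is perpendicular to DV, so DV runs at -138°; with |DV| = 8.7, V = (18.1, 10.5). ∠DVW = 42.3° gives VW at 84.6° from the x-axis; with |VW| = 29.9, W = (20.9, 40.3). ∠VWB = 114.8° gives WB at 19.4° from the x-axis; with |WB| = 10.1, B = (30.4, 43.6). ∠WBK = 83.8° gives BK at -76.8° from the x-axis; with |BK| = 25.6, K = (36.3, 18.7). The perpendicularity gives KS at right angles to BK, so KS runs at -167°; with |KS| = 24.7, S = (12.2, 13.1). Then |US| = |S − U| = 11.9.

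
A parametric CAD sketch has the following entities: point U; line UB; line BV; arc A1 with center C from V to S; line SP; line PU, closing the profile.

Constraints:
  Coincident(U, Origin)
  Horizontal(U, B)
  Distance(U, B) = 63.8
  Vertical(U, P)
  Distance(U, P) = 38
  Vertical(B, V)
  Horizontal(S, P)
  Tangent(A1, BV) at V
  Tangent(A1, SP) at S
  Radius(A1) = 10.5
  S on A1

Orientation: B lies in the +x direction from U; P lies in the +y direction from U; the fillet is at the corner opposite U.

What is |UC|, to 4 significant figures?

59.98

U is at the origin; U and B share the same y with |UB| = 63.8 and B on the +x side, so B = (63.80, 0.000). UP is vertical with |UP| = 38.0 and P on the +y side, so P = (0.000, 38.00). The virtual corner opposite U is at (63.80, 38.00). A1 meets BV tangentially, so CV is at right angles to BV and A1 meets SP tangentially, so CS is at right angles to SP, with radius 10.5, so the center C sits 10.5 in from both sides at C = (53.30, 27.50). Then |UC| = |C − U| = 59.98.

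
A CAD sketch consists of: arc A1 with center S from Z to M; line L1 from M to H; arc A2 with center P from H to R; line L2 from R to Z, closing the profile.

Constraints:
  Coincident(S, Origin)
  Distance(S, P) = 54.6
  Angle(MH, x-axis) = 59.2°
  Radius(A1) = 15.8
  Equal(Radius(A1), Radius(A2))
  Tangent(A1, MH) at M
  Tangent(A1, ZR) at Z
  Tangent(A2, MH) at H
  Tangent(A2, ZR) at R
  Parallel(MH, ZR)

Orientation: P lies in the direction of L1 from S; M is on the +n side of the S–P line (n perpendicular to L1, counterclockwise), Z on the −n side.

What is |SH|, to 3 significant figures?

56.8

The slot axis is L1's direction at 59.2°, so u = (cos 59.2°, sin 59.2°) = (0.512, 0.859) and n = (−sin 59.2°, cos 59.2°) = (-0.859, 0.512). S is at the origin and P lies 54.6 along u from S, so P = 54.6·u = (28.0, 46.9). Tangency of A1 to both parallel lines with radius 15.8 puts M and Z at S ± 15.8·n: M = (-13.6, 8.09), Z = (13.6, -8.09). Equal radii place H and R the same way about P: H = P + 15.8·n = (14.4, 55.0), R = P − 15.8·n = (41.5, 38.8). Then |SH| = |H − S| = 56.8.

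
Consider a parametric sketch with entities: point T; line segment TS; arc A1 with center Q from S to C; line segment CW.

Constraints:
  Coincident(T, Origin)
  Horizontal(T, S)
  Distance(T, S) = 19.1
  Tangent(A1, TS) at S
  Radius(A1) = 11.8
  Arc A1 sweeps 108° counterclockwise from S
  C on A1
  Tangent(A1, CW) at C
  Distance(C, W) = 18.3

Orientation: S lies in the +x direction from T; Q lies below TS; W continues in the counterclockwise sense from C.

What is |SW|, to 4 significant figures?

33.32

T is at the origin; TS is horizontal with |TS| = 19.1 and S on the +x side, so S = (19.10, 0.000). The tangent condition forces QS to be normal to TS, so Q = S + (0, -11.8) = (19.10, -11.80). On A1, S sits at bearing 90° from Q; a 108° counterclockwise sweep puts C at bearing 198°, so C = Q + 11.8·(cos 198°, sin 198°) = (7.878, -15.45). A1 meets CW tangentially, so QC is at right angles to CW, so CW runs along (−sin 198°, cos 198°); with |CW| = 18.3, W = (13.53, -32.85). Then |SW| = |W − S| = 33.32.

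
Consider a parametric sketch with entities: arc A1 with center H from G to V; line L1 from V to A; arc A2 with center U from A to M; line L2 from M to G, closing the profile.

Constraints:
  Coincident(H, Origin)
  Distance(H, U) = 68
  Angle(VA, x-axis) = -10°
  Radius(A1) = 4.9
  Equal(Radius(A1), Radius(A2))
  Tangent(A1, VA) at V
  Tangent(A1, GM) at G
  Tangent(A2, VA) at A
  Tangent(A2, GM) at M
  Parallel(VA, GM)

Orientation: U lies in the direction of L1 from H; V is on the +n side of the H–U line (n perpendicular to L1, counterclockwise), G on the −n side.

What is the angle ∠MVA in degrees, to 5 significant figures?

8.2009°

The slot axis is L1's direction at -10.0°, so u = (cos -10.0°, sin -10.0°) = (0.98481, -0.17365) and n = (−sin -10.0°, cos -10.0°) = (0.17365, 0.98481). H is at the origin and U lies 68.0 along u from H, so U = 68.0·u = (66.967, -11.808). Tangency of A1 to both parallel lines with radius 4.9 puts V and G at H ± 4.9·n: V = (0.85088, 4.8256), G = (-0.85088, -4.8256). Equal radii place A and M the same way about U: A = U + 4.9·n = (67.818, -6.9825), M = U − 4.9·n = (66.116, -16.634). Then cos ∠MVA = VM·VA / (|VM||VA|), giving 8.2009°.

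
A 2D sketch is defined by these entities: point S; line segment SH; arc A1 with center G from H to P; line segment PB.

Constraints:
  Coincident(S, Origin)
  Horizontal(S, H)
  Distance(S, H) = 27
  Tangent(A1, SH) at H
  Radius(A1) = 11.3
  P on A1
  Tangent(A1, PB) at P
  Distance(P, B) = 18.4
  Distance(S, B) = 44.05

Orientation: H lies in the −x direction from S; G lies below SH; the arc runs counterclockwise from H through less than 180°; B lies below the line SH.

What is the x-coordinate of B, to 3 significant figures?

-29.5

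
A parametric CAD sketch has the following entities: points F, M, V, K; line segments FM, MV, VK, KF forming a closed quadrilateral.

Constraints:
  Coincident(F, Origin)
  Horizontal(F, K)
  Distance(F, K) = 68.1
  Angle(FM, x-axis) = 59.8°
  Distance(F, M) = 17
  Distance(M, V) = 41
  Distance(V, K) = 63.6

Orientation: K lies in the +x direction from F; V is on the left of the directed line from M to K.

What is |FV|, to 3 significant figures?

58.0

F is at the origin; F and K share the same y with |FK| = 68.1 and K in +x, so K = (68.1, 0). FM runs at 59.8° with |FM| = 17.0, so M = (8.55, 14.7). V is determined by |MV| = 41.0 and |VK| = 63.6 together: it lies at the intersection of circle(M, 41.0) and circle(K, 63.6). With |MK| = 61.3, the foot of the radical line on MK is 11.4 from M and the perpendicular offset is √(41.0² − 11.4²) = 39.4. Taking the left-of-MK solution: V = (29.1, 50.2).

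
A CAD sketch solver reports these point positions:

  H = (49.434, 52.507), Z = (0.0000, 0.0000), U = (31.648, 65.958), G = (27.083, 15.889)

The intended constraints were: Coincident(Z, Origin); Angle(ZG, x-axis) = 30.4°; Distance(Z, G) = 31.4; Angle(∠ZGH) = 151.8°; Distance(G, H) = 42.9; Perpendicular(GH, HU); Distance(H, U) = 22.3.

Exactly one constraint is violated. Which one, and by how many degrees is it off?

Perpendicular(GH, HU) — off by 5.70°.

Z = (0.00, 0.00) ✓; ZG at 30.40° ✓; |ZG| = 31.40 ✓; ∠ZGH = 151.8° ✓; |GH| = 42.90 ✓; ∠(GH, HU) = 84.30° ✗; |HU| = 22.30 ✓.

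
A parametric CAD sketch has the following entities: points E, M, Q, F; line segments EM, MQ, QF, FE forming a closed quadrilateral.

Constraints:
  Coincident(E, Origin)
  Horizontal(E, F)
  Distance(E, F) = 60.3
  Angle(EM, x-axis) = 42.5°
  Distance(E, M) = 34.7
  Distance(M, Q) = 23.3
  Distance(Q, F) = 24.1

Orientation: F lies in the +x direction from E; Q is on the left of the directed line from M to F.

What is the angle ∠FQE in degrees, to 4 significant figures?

95.12°

Checks: |MQ| = 23.30 ✓; |QF| = 24.10 ✓.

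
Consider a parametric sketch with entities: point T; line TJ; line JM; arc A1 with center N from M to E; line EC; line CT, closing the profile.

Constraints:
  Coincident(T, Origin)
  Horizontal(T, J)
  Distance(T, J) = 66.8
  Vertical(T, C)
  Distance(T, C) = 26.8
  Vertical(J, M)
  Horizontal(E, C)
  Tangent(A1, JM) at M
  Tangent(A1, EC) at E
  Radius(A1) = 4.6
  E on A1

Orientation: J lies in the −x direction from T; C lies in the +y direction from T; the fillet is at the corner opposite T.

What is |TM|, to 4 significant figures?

70.39

T is at the origin; T and J share the same y with |TJ| = 66.8 and J on the −x side, so J = (-66.80, 0.000). TC is vertical with |TC| = 26.8 and C on the +y side, so C = (0.000, 26.80). The virtual corner opposite T is at (-66.80, 26.80). The tangent condition forces NM to be normal to JM and the tangent condition forces NE to be normal to EC, with radius 4.6, so the center N sits 4.6 in from both sides at N = (-62.20, 22.20). That places the tangent points at M = (-66.80, 22.20) on JM and E = (-62.20, 26.80) on EC. Then |TM| = |M − T| = 70.39.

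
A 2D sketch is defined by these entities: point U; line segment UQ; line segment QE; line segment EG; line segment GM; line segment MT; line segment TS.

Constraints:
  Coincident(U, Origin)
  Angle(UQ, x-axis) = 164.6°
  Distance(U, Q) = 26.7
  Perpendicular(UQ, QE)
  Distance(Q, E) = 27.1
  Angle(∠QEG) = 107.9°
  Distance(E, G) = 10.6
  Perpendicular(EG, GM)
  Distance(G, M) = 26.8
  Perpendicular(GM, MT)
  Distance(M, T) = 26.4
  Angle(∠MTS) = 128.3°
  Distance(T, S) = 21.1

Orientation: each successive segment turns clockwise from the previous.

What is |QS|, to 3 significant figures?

25.8

U is at the origin; UQ runs at 164.6° with length 26.7, so Q = (-25.7, 7.09). UQ is perpendicular to QE, so QE runs at 74.6°; with |QE| = 27.1, E = (-18.5, 33.2). ∠QEG = 107.9° gives EG at 2.50° from the x-axis; with |EG| = 10.6, G = (-7.95, 33.7). The perpendicularity gives GM at right angles to EG, so GM runs at -87.5°; with |GM| = 26.8, M = (-6.79, 6.91). GM is perpendicular to MT, so MT runs at -178°; with |MT| = 26.4, T = (-33.2, 5.75). ∠MTS = 128.3° gives TS at 131° from the x-axis; with |TS| = 21.1, S = (-46.9, 21.7). Then |QS| = |S − Q| = 25.8.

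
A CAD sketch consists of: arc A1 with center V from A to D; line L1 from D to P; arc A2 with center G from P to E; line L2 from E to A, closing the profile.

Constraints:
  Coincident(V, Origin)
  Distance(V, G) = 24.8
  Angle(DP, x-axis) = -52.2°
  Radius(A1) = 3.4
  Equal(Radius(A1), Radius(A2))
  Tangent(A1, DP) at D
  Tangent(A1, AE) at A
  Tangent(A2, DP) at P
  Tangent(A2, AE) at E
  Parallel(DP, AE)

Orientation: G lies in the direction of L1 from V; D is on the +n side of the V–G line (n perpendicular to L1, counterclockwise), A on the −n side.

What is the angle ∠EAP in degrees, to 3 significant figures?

15.3°

Tangency of A1 to both parallel lines with radius 3.4 puts D and A at V ± 3.4·n: D = (2.69, 2.08), A = (-2.69, -2.08). Equal radii place P and E the same way about G: P = G + 3.4·n = (17.9, -17.5), E = G − 3.4·n = (12.5, -21.7). Then cos ∠EAP = AE·AP / (|AE||AP|), giving 15.3°.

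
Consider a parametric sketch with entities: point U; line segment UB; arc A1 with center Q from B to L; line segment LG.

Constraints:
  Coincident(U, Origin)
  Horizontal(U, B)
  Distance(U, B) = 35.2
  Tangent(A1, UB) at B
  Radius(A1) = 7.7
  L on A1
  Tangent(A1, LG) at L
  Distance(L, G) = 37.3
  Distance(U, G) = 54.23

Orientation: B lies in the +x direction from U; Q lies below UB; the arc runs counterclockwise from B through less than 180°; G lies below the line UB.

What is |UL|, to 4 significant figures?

28.69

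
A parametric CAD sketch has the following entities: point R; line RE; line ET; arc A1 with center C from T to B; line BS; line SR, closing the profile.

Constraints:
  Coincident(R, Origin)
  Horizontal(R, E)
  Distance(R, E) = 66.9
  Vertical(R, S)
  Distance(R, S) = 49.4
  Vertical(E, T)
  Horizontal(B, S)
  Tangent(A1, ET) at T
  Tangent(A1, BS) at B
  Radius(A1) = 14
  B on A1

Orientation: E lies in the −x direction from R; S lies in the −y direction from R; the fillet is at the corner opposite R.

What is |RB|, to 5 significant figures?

72.379

R is at the origin; R and E share the same y with |RE| = 66.9 and E on the −x side, so E = (-66.900, 0.0000). RS is vertical with |RS| = 49.4 and S on the −y side, so S = (0.0000, -49.400). The virtual corner opposite R is at (-66.900, -49.400). The tangent condition forces CT to be normal to ET and tangency of A1 to BS means the radius CB is perpendicular to BS, with radius 14.0, so the center C sits 14.0 in from both sides at C = (-52.900, -35.400). That places the tangent points at T = (-66.900, -35.400) on ET and B = (-52.900, -49.400) on BS. Then |RB| = |B − R| = 72.379.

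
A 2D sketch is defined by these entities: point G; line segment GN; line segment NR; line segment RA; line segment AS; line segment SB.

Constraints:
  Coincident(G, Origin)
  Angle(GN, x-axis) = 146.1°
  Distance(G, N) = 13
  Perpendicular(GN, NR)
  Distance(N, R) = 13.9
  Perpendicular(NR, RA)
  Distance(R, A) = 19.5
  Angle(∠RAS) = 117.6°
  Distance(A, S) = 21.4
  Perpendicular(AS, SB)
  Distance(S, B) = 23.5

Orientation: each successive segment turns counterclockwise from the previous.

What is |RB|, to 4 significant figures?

31.06

G is at the origin; GN runs at 146.1° with length 13.0, so N = (-10.79, 7.251). GN ⟂ NR, so NR runs at -123.9°; with |NR| = 13.9, R = (-18.54, -4.286). NR is perpendicular to RA, so RA runs at -33.90°; with |RA| = 19.5, A = (-2.358, -15.16). ∠RAS = 117.6° gives AS at 28.50° from the x-axis; with |AS| = 21.4, S = (16.45, -4.951). AS ⟂ SB, so SB runs at 118.5°; with |SB| = 23.5, B = (5.236, 15.70). Then |RB| = |B − R| = 31.06.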